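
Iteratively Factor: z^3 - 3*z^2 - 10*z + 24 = (z - 4)*(z^2 + z - 6) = (z - 4)*(z - 2)*(z + 3)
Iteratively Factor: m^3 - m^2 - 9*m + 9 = (m - 3)*(m^2 + 2*m - 3) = (m - 3)*(m - 1)*(m + 3)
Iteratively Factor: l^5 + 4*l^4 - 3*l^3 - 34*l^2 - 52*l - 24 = (l + 1)*(l^4 + 3*l^3 - 6*l^2 - 28*l - 24) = (l + 1)*(l + 2)*(l^3 + l^2 - 8*l - 12) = (l - 3)*(l + 1)*(l + 2)*(l^2 + 4*l + 4) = (l - 3)*(l + 1)*(l + 2)^2*(l + 2)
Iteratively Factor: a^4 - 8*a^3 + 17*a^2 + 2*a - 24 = (a + 1)*(a^3 - 9*a^2 + 26*a - 24) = (a - 2)*(a + 1)*(a^2 - 7*a + 12) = (a - 4)*(a - 2)*(a + 1)*(a - 3)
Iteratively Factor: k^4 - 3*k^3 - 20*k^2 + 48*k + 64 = (k - 4)*(k^3 + k^2 - 16*k - 16) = (k - 4)*(k + 4)*(k^2 - 3*k - 4) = (k - 4)^2*(k + 4)*(k + 1)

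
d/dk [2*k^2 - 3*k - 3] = 4*k - 3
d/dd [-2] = 0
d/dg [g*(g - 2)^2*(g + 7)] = 4*g^3 + 9*g^2 - 48*g + 28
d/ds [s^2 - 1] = 2*s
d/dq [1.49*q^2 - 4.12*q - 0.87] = 2.98*q - 4.12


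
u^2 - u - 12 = (u - 4)*(u + 3)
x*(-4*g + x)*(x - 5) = -4*g*x^2 + 20*g*x + x^3 - 5*x^2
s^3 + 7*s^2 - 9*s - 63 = (s - 3)*(s + 3)*(s + 7)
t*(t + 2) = t^2 + 2*t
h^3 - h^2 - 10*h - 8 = (h - 4)*(h + 1)*(h + 2)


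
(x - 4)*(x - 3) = x^2 - 7*x + 12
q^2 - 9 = (q - 3)*(q + 3)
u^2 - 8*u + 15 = (u - 5)*(u - 3)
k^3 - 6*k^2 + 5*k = k*(k - 5)*(k - 1)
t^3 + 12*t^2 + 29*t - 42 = (t - 1)*(t + 6)*(t + 7)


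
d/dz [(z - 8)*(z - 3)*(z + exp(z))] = (z - 8)*(z - 3)*(exp(z) + 1) + (z - 8)*(z + exp(z)) + (z - 3)*(z + exp(z))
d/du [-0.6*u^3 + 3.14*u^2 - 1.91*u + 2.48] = -1.8*u^2 + 6.28*u - 1.91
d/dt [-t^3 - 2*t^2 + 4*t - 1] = -3*t^2 - 4*t + 4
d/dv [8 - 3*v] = -3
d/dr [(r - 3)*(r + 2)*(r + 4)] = 3*r^2 + 6*r - 10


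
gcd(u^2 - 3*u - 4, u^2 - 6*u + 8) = u - 4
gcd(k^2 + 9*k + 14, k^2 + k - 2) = k + 2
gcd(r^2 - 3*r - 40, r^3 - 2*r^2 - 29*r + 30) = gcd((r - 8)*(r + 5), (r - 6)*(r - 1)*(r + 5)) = r + 5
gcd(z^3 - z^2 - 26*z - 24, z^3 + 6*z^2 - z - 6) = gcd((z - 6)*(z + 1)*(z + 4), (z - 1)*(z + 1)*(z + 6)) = z + 1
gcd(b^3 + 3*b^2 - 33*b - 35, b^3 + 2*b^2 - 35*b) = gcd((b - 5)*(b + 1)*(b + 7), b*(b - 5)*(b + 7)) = b^2 + 2*b - 35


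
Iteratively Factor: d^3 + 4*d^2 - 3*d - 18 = (d - 2)*(d^2 + 6*d + 9) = (d - 2)*(d + 3)*(d + 3)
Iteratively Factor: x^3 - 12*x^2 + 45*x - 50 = (x - 5)*(x^2 - 7*x + 10) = (x - 5)^2*(x - 2)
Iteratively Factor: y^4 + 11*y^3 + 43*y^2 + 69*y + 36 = (y + 4)*(y^3 + 7*y^2 + 15*y + 9) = (y + 3)*(y + 4)*(y^2 + 4*y + 3) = (y + 1)*(y + 3)*(y + 4)*(y + 3)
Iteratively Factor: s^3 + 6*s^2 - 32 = (s - 2)*(s^2 + 8*s + 16) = (s - 2)*(s + 4)*(s + 4)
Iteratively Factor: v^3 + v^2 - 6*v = (v)*(v^2 + v - 6) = v*(v - 2)*(v + 3)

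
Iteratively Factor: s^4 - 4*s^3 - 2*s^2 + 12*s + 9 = (s - 3)*(s^3 - s^2 - 5*s - 3) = (s - 3)^2*(s^2 + 2*s + 1) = (s - 3)^2*(s + 1)*(s + 1)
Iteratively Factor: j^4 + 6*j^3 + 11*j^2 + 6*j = (j + 1)*(j^3 + 5*j^2 + 6*j) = (j + 1)*(j + 3)*(j^2 + 2*j) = j*(j + 1)*(j + 3)*(j + 2)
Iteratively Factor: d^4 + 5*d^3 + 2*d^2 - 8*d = (d)*(d^3 + 5*d^2 + 2*d - 8) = d*(d + 2)*(d^2 + 3*d - 4) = d*(d - 1)*(d + 2)*(d + 4)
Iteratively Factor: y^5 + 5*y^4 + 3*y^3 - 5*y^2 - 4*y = (y + 4)*(y^4 + y^3 - y^2 - y) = (y - 1)*(y + 4)*(y^3 + 2*y^2 + y) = (y - 1)*(y + 1)*(y + 4)*(y^2 + y) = (y - 1)*(y + 1)^2*(y + 4)*(y)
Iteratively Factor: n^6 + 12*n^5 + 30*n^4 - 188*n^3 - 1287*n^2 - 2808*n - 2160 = (n + 4)*(n^5 + 8*n^4 - 2*n^3 - 180*n^2 - 567*n - 540) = (n + 3)*(n + 4)*(n^4 + 5*n^3 - 17*n^2 - 129*n - 180) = (n - 5)*(n + 3)*(n + 4)*(n^3 + 10*n^2 + 33*n + 36) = (n - 5)*(n + 3)^2*(n + 4)*(n^2 + 7*n + 12) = (n - 5)*(n + 3)^3*(n + 4)*(n + 4)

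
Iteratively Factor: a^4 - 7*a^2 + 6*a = (a - 2)*(a^3 + 2*a^2 - 3*a) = a*(a - 2)*(a^2 + 2*a - 3) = a*(a - 2)*(a - 1)*(a + 3)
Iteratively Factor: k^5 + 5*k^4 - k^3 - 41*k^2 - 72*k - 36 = (k + 3)*(k^4 + 2*k^3 - 7*k^2 - 20*k - 12) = (k - 3)*(k + 3)*(k^3 + 5*k^2 + 8*k + 4) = (k - 3)*(k + 1)*(k + 3)*(k^2 + 4*k + 4) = (k - 3)*(k + 1)*(k + 2)*(k + 3)*(k + 2)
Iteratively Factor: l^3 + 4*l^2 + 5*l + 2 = (l + 1)*(l^2 + 3*l + 2) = (l + 1)^2*(l + 2)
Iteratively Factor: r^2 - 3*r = (r - 3)*(r)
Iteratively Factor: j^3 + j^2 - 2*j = (j - 1)*(j^2 + 2*j) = (j - 1)*(j + 2)*(j)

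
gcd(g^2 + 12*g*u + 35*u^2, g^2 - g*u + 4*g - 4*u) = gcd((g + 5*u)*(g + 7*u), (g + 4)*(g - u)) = 1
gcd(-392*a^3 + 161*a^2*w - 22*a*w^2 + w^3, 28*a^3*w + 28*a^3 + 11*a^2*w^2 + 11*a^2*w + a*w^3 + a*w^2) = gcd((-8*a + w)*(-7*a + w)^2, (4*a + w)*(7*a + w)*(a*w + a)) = 1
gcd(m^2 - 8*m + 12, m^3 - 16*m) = 1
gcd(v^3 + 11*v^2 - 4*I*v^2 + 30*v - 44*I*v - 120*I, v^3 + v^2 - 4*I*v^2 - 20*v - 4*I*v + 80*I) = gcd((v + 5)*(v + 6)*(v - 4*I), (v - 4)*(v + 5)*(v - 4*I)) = v^2 + v*(5 - 4*I) - 20*I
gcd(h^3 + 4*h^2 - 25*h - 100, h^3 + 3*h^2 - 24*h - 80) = h^2 - h - 20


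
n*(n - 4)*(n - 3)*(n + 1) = n^4 - 6*n^3 + 5*n^2 + 12*n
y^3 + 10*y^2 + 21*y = y*(y + 3)*(y + 7)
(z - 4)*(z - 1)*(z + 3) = z^3 - 2*z^2 - 11*z + 12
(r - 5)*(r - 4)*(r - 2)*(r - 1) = r^4 - 12*r^3 + 49*r^2 - 78*r + 40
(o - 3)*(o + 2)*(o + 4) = o^3 + 3*o^2 - 10*o - 24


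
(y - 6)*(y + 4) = y^2 - 2*y - 24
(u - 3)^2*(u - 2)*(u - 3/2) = u^4 - 19*u^3/2 + 33*u^2 - 99*u/2 + 27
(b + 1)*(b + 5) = b^2 + 6*b + 5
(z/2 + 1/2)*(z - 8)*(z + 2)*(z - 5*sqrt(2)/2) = z^4/2 - 5*z^3/2 - 5*sqrt(2)*z^3/4 - 11*z^2 + 25*sqrt(2)*z^2/4 - 8*z + 55*sqrt(2)*z/2 + 20*sqrt(2)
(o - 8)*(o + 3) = o^2 - 5*o - 24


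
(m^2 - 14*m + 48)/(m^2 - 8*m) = (m - 6)/m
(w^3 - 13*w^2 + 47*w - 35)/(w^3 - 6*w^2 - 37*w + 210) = (w - 1)/(w + 6)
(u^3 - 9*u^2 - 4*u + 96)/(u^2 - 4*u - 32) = (u^2 - u - 12)/(u + 4)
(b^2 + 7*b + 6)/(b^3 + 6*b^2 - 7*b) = (b^2 + 7*b + 6)/(b*(b^2 + 6*b - 7))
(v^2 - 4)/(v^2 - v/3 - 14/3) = 3*(v - 2)/(3*v - 7)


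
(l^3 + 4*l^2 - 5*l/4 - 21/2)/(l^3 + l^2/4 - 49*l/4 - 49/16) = 4*(2*l^2 + l - 6)/(8*l^2 - 26*l - 7)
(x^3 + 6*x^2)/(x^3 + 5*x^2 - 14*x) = x*(x + 6)/(x^2 + 5*x - 14)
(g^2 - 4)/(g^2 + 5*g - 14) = (g + 2)/(g + 7)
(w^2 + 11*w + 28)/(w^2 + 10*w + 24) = (w + 7)/(w + 6)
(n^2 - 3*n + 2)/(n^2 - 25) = (n^2 - 3*n + 2)/(n^2 - 25)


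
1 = 1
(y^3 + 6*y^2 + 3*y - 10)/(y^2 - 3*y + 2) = (y^2 + 7*y + 10)/(y - 2)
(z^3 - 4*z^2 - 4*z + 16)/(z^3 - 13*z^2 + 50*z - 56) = (z + 2)/(z - 7)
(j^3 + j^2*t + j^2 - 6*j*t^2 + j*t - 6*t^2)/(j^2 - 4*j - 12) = (-j^3 - j^2*t - j^2 + 6*j*t^2 - j*t + 6*t^2)/(-j^2 + 4*j + 12)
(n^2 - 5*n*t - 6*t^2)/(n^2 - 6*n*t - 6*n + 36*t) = (n + t)/(n - 6)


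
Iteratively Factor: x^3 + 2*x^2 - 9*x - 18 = (x + 2)*(x^2 - 9) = (x - 3)*(x + 2)*(x + 3)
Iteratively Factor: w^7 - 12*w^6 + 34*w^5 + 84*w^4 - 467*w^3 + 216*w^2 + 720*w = (w - 3)*(w^6 - 9*w^5 + 7*w^4 + 105*w^3 - 152*w^2 - 240*w) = (w - 4)*(w - 3)*(w^5 - 5*w^4 - 13*w^3 + 53*w^2 + 60*w) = w*(w - 4)*(w - 3)*(w^4 - 5*w^3 - 13*w^2 + 53*w + 60) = w*(w - 4)^2*(w - 3)*(w^3 - w^2 - 17*w - 15) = w*(w - 4)^2*(w - 3)*(w + 3)*(w^2 - 4*w - 5) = w*(w - 5)*(w - 4)^2*(w - 3)*(w + 3)*(w + 1)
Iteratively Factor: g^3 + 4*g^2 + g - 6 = (g + 2)*(g^2 + 2*g - 3) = (g - 1)*(g + 2)*(g + 3)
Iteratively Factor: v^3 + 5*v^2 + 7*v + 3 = (v + 3)*(v^2 + 2*v + 1) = (v + 1)*(v + 3)*(v + 1)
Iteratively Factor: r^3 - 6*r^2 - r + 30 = (r + 2)*(r^2 - 8*r + 15) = (r - 5)*(r + 2)*(r - 3)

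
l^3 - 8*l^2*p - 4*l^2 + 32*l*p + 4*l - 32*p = (l - 2)^2*(l - 8*p)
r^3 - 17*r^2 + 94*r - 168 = (r - 7)*(r - 6)*(r - 4)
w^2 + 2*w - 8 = (w - 2)*(w + 4)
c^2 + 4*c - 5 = (c - 1)*(c + 5)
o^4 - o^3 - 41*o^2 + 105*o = o*(o - 5)*(o - 3)*(o + 7)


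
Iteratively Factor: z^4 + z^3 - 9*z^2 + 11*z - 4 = (z - 1)*(z^3 + 2*z^2 - 7*z + 4) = (z - 1)*(z + 4)*(z^2 - 2*z + 1) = (z - 1)^2*(z + 4)*(z - 1)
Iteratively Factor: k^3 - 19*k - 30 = (k + 3)*(k^2 - 3*k - 10) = (k + 2)*(k + 3)*(k - 5)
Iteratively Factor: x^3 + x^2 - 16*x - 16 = (x + 1)*(x^2 - 16) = (x - 4)*(x + 1)*(x + 4)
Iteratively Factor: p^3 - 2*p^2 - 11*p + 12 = (p - 4)*(p^2 + 2*p - 3) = (p - 4)*(p + 3)*(p - 1)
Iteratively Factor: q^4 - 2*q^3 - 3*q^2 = (q - 3)*(q^3 + q^2) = q*(q - 3)*(q^2 + q) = q^2*(q - 3)*(q + 1)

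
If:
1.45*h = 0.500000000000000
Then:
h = 0.34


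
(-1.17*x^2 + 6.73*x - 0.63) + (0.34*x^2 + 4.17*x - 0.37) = -0.83*x^2 + 10.9*x - 1.0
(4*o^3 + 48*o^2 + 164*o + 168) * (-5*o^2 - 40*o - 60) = -20*o^5 - 400*o^4 - 2980*o^3 - 10280*o^2 - 16560*o - 10080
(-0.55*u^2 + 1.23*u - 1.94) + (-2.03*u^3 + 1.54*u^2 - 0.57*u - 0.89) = -2.03*u^3 + 0.99*u^2 + 0.66*u - 2.83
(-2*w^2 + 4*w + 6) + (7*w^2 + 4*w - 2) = 5*w^2 + 8*w + 4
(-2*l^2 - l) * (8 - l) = 2*l^3 - 15*l^2 - 8*l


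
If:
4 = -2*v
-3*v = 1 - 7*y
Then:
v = -2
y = -5/7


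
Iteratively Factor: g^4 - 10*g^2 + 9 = (g + 1)*(g^3 - g^2 - 9*g + 9) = (g - 3)*(g + 1)*(g^2 + 2*g - 3) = (g - 3)*(g + 1)*(g + 3)*(g - 1)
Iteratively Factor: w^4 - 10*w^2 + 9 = (w + 1)*(w^3 - w^2 - 9*w + 9) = (w - 1)*(w + 1)*(w^2 - 9) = (w - 3)*(w - 1)*(w + 1)*(w + 3)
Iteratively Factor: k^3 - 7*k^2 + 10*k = (k - 2)*(k^2 - 5*k) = k*(k - 2)*(k - 5)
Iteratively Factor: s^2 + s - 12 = (s - 3)*(s + 4)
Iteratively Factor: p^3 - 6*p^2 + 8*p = (p)*(p^2 - 6*p + 8) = p*(p - 4)*(p - 2)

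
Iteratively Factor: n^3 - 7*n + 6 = (n - 2)*(n^2 + 2*n - 3) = (n - 2)*(n - 1)*(n + 3)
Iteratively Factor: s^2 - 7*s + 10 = (s - 2)*(s - 5)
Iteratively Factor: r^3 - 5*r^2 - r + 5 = (r + 1)*(r^2 - 6*r + 5) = (r - 1)*(r + 1)*(r - 5)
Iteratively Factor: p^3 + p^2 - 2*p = (p)*(p^2 + p - 2) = p*(p - 1)*(p + 2)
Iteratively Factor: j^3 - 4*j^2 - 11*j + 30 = (j - 2)*(j^2 - 2*j - 15) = (j - 2)*(j + 3)*(j - 5)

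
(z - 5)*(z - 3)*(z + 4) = z^3 - 4*z^2 - 17*z + 60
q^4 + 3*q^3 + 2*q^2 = q^2*(q + 1)*(q + 2)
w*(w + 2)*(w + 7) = w^3 + 9*w^2 + 14*w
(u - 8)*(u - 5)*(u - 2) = u^3 - 15*u^2 + 66*u - 80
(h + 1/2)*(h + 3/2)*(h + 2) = h^3 + 4*h^2 + 19*h/4 + 3/2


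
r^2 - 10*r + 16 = (r - 8)*(r - 2)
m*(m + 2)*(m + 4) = m^3 + 6*m^2 + 8*m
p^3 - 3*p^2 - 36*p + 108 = (p - 6)*(p - 3)*(p + 6)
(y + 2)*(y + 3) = y^2 + 5*y + 6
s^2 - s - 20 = (s - 5)*(s + 4)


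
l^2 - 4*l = l*(l - 4)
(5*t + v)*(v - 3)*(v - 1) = 5*t*v^2 - 20*t*v + 15*t + v^3 - 4*v^2 + 3*v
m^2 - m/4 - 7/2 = (m - 2)*(m + 7/4)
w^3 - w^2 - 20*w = w*(w - 5)*(w + 4)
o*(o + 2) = o^2 + 2*o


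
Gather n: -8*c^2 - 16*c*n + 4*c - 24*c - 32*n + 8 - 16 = -8*c^2 - 20*c + n*(-16*c - 32) - 8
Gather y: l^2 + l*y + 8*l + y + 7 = l^2 + 8*l + y*(l + 1) + 7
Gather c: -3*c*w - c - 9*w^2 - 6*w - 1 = c*(-3*w - 1) - 9*w^2 - 6*w - 1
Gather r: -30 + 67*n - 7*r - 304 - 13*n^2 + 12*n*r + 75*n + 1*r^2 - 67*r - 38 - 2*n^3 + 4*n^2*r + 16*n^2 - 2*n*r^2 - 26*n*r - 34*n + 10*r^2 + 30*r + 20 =-2*n^3 + 3*n^2 + 108*n + r^2*(11 - 2*n) + r*(4*n^2 - 14*n - 44) - 352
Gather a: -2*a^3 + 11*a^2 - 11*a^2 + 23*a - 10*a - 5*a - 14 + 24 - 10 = -2*a^3 + 8*a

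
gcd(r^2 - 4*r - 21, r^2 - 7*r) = r - 7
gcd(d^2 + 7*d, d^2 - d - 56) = d + 7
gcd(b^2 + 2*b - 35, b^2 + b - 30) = b - 5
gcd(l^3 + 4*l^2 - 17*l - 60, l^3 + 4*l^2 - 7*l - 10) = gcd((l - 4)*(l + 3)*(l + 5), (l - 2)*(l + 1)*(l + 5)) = l + 5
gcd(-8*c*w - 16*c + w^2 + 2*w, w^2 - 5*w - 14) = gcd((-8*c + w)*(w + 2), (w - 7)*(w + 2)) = w + 2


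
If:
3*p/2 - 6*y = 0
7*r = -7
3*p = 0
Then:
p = 0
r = -1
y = 0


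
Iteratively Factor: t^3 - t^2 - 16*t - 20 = (t - 5)*(t^2 + 4*t + 4) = (t - 5)*(t + 2)*(t + 2)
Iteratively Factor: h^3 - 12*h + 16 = (h + 4)*(h^2 - 4*h + 4) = (h - 2)*(h + 4)*(h - 2)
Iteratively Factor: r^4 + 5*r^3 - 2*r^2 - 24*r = (r + 4)*(r^3 + r^2 - 6*r) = (r + 3)*(r + 4)*(r^2 - 2*r) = (r - 2)*(r + 3)*(r + 4)*(r)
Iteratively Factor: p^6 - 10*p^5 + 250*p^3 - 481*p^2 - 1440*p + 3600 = (p + 4)*(p^5 - 14*p^4 + 56*p^3 + 26*p^2 - 585*p + 900) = (p - 3)*(p + 4)*(p^4 - 11*p^3 + 23*p^2 + 95*p - 300) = (p - 4)*(p - 3)*(p + 4)*(p^3 - 7*p^2 - 5*p + 75) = (p - 4)*(p - 3)*(p + 3)*(p + 4)*(p^2 - 10*p + 25) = (p - 5)*(p - 4)*(p - 3)*(p + 3)*(p + 4)*(p - 5)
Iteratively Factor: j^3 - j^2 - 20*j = (j + 4)*(j^2 - 5*j) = j*(j + 4)*(j - 5)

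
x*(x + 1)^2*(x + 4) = x^4 + 6*x^3 + 9*x^2 + 4*x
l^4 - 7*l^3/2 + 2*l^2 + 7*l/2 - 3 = (l - 2)*(l - 3/2)*(l - 1)*(l + 1)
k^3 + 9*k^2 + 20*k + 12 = (k + 1)*(k + 2)*(k + 6)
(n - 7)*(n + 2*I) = n^2 - 7*n + 2*I*n - 14*I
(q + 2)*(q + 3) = q^2 + 5*q + 6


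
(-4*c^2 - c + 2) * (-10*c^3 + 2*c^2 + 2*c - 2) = 40*c^5 + 2*c^4 - 30*c^3 + 10*c^2 + 6*c - 4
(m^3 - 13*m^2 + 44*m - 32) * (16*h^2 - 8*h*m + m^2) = 16*h^2*m^3 - 208*h^2*m^2 + 704*h^2*m - 512*h^2 - 8*h*m^4 + 104*h*m^3 - 352*h*m^2 + 256*h*m + m^5 - 13*m^4 + 44*m^3 - 32*m^2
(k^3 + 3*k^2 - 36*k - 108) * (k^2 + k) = k^5 + 4*k^4 - 33*k^3 - 144*k^2 - 108*k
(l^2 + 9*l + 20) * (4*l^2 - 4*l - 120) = 4*l^4 + 32*l^3 - 76*l^2 - 1160*l - 2400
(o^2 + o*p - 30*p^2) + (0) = o^2 + o*p - 30*p^2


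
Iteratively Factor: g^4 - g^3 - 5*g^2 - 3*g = (g - 3)*(g^3 + 2*g^2 + g) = (g - 3)*(g + 1)*(g^2 + g) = (g - 3)*(g + 1)^2*(g)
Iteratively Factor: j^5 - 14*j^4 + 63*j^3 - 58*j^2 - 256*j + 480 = (j + 2)*(j^4 - 16*j^3 + 95*j^2 - 248*j + 240) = (j - 5)*(j + 2)*(j^3 - 11*j^2 + 40*j - 48) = (j - 5)*(j - 4)*(j + 2)*(j^2 - 7*j + 12) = (j - 5)*(j - 4)*(j - 3)*(j + 2)*(j - 4)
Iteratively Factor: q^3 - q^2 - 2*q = (q)*(q^2 - q - 2) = q*(q - 2)*(q + 1)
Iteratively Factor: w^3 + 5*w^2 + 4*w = (w)*(w^2 + 5*w + 4) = w*(w + 4)*(w + 1)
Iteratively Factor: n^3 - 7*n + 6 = (n - 1)*(n^2 + n - 6) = (n - 2)*(n - 1)*(n + 3)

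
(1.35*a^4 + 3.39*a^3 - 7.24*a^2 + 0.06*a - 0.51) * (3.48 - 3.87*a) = -5.2245*a^5 - 8.4213*a^4 + 39.816*a^3 - 25.4274*a^2 + 2.1825*a - 1.7748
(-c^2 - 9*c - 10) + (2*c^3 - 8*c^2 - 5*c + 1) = 2*c^3 - 9*c^2 - 14*c - 9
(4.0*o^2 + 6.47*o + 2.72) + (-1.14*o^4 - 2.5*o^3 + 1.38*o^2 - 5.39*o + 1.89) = -1.14*o^4 - 2.5*o^3 + 5.38*o^2 + 1.08*o + 4.61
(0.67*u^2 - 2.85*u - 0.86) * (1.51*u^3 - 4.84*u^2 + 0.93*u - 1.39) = 1.0117*u^5 - 7.5463*u^4 + 13.1185*u^3 + 0.5806*u^2 + 3.1617*u + 1.1954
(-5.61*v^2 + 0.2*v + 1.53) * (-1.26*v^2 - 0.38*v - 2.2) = 7.0686*v^4 + 1.8798*v^3 + 10.3382*v^2 - 1.0214*v - 3.366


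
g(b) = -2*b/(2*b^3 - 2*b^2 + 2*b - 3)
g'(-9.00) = 0.00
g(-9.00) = -0.01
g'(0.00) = 0.67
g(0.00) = 0.00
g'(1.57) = 3.11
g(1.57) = -1.06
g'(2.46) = 0.26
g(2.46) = -0.25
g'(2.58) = 0.22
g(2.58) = -0.22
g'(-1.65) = -0.10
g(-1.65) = -0.16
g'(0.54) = 1.27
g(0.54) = 0.49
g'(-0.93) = -0.06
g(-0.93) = -0.23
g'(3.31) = 0.09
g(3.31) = -0.12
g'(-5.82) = -0.01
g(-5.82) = -0.02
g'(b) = -2*b*(-6*b^2 + 4*b - 2)/(2*b^3 - 2*b^2 + 2*b - 3)^2 - 2/(2*b^3 - 2*b^2 + 2*b - 3) = 2*(4*b^3 - 2*b^2 + 3)/(4*b^6 - 8*b^5 + 12*b^4 - 20*b^3 + 16*b^2 - 12*b + 9)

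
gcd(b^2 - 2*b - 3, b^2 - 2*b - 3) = b^2 - 2*b - 3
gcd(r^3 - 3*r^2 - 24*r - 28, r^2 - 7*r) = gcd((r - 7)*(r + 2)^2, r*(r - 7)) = r - 7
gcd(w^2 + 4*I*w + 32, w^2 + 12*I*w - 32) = w + 8*I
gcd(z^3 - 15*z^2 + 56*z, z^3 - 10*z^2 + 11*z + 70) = z - 7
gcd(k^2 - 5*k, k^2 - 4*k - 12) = 1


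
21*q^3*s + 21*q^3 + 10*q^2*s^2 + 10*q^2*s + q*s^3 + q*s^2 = (3*q + s)*(7*q + s)*(q*s + q)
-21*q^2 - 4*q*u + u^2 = (-7*q + u)*(3*q + u)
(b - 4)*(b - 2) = b^2 - 6*b + 8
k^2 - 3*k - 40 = (k - 8)*(k + 5)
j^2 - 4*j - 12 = (j - 6)*(j + 2)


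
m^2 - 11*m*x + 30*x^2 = (m - 6*x)*(m - 5*x)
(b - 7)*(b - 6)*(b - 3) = b^3 - 16*b^2 + 81*b - 126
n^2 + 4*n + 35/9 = (n + 5/3)*(n + 7/3)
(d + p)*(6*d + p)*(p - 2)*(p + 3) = 6*d^2*p^2 + 6*d^2*p - 36*d^2 + 7*d*p^3 + 7*d*p^2 - 42*d*p + p^4 + p^3 - 6*p^2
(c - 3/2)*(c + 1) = c^2 - c/2 - 3/2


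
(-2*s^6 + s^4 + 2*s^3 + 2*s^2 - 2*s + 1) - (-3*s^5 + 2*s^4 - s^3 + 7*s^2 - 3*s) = -2*s^6 + 3*s^5 - s^4 + 3*s^3 - 5*s^2 + s + 1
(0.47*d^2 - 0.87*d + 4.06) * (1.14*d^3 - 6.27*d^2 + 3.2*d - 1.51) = 0.5358*d^5 - 3.9387*d^4 + 11.5873*d^3 - 28.9499*d^2 + 14.3057*d - 6.1306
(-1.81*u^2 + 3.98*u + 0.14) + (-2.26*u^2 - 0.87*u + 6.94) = -4.07*u^2 + 3.11*u + 7.08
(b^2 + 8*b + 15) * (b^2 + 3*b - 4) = b^4 + 11*b^3 + 35*b^2 + 13*b - 60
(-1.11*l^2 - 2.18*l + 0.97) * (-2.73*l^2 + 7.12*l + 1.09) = 3.0303*l^4 - 1.9518*l^3 - 19.3796*l^2 + 4.5302*l + 1.0573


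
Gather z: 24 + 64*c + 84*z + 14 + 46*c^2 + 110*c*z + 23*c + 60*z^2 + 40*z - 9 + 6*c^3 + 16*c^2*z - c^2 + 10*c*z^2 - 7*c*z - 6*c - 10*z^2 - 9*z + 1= 6*c^3 + 45*c^2 + 81*c + z^2*(10*c + 50) + z*(16*c^2 + 103*c + 115) + 30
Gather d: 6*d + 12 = 6*d + 12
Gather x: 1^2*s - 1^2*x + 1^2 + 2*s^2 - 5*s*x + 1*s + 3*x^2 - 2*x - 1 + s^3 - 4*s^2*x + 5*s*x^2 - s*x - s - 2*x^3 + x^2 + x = s^3 + 2*s^2 + s - 2*x^3 + x^2*(5*s + 4) + x*(-4*s^2 - 6*s - 2)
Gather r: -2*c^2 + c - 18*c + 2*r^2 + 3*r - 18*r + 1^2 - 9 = -2*c^2 - 17*c + 2*r^2 - 15*r - 8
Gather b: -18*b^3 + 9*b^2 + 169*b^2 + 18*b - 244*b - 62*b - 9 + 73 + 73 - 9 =-18*b^3 + 178*b^2 - 288*b + 128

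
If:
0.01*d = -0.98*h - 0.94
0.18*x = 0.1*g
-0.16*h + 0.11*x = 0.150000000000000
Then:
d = -67.375*x - 2.125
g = 1.8*x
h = 0.6875*x - 0.9375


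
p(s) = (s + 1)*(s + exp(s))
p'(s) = s + (s + 1)*(exp(s) + 1) + exp(s)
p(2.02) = 28.87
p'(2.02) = 35.34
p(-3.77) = 10.38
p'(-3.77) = -6.58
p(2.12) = 32.61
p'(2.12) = 39.56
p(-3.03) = 6.05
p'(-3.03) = -5.11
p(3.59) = 182.79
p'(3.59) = 210.73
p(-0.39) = 0.18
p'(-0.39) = 1.31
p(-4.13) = 12.88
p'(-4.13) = -7.29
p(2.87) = 79.36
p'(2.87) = 92.63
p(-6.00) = 29.99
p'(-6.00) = -11.01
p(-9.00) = 72.00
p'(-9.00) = -17.00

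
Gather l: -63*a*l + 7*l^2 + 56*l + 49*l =7*l^2 + l*(105 - 63*a)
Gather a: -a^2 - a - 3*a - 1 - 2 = -a^2 - 4*a - 3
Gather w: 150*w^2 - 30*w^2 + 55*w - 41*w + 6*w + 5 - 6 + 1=120*w^2 + 20*w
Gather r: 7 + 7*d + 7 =7*d + 14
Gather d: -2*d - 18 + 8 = -2*d - 10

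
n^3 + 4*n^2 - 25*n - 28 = (n - 4)*(n + 1)*(n + 7)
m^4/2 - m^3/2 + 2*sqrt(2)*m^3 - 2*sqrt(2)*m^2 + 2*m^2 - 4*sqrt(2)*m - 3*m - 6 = (m/2 + sqrt(2)/2)*(m - 2)*(m + 1)*(m + 3*sqrt(2))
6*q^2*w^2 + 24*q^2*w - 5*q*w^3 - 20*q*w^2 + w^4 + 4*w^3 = w*(-3*q + w)*(-2*q + w)*(w + 4)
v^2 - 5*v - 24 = (v - 8)*(v + 3)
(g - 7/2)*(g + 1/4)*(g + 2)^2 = g^4 + 3*g^3/4 - 79*g^2/8 - 33*g/2 - 7/2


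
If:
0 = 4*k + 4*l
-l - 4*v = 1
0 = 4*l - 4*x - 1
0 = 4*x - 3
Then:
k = -1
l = 1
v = -1/2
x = 3/4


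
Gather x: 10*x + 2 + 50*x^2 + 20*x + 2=50*x^2 + 30*x + 4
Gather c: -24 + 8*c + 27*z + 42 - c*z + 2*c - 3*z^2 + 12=c*(10 - z) - 3*z^2 + 27*z + 30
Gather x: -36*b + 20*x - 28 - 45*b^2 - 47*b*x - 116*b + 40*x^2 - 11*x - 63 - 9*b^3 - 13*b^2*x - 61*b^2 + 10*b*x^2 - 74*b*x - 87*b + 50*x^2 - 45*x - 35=-9*b^3 - 106*b^2 - 239*b + x^2*(10*b + 90) + x*(-13*b^2 - 121*b - 36) - 126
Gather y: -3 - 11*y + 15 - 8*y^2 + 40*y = -8*y^2 + 29*y + 12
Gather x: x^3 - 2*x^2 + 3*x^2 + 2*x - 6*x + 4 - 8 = x^3 + x^2 - 4*x - 4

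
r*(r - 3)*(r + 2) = r^3 - r^2 - 6*r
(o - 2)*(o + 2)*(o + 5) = o^3 + 5*o^2 - 4*o - 20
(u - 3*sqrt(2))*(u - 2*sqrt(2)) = u^2 - 5*sqrt(2)*u + 12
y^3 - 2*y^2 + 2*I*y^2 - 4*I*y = y*(y - 2)*(y + 2*I)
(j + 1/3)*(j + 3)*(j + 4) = j^3 + 22*j^2/3 + 43*j/3 + 4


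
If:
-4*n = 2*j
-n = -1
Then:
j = -2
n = 1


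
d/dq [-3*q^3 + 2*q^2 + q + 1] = -9*q^2 + 4*q + 1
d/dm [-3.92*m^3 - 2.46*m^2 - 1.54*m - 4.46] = -11.76*m^2 - 4.92*m - 1.54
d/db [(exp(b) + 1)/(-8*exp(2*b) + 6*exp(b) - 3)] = (8*exp(2*b) + 16*exp(b) - 9)*exp(b)/(64*exp(4*b) - 96*exp(3*b) + 84*exp(2*b) - 36*exp(b) + 9)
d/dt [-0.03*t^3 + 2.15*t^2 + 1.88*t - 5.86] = -0.09*t^2 + 4.3*t + 1.88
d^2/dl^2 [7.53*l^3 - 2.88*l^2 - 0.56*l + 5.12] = 45.18*l - 5.76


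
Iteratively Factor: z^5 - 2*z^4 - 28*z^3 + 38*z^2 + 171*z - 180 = (z + 3)*(z^4 - 5*z^3 - 13*z^2 + 77*z - 60) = (z - 3)*(z + 3)*(z^3 - 2*z^2 - 19*z + 20) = (z - 3)*(z - 1)*(z + 3)*(z^2 - z - 20) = (z - 3)*(z - 1)*(z + 3)*(z + 4)*(z - 5)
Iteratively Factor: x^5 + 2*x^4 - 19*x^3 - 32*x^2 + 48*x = (x - 4)*(x^4 + 6*x^3 + 5*x^2 - 12*x) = x*(x - 4)*(x^3 + 6*x^2 + 5*x - 12) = x*(x - 4)*(x + 3)*(x^2 + 3*x - 4) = x*(x - 4)*(x + 3)*(x + 4)*(x - 1)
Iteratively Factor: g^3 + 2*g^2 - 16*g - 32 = (g - 4)*(g^2 + 6*g + 8) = (g - 4)*(g + 4)*(g + 2)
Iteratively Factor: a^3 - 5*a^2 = (a)*(a^2 - 5*a) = a^2*(a - 5)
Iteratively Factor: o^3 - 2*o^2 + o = (o - 1)*(o^2 - o) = (o - 1)^2*(o)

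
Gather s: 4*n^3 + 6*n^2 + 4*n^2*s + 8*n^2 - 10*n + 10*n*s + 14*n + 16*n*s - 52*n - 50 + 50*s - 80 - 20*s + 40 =4*n^3 + 14*n^2 - 48*n + s*(4*n^2 + 26*n + 30) - 90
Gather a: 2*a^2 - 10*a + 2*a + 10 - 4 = 2*a^2 - 8*a + 6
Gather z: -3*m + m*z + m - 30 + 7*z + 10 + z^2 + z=-2*m + z^2 + z*(m + 8) - 20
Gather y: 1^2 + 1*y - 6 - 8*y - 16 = -7*y - 21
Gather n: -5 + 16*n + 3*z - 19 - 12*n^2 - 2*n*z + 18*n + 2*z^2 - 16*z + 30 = -12*n^2 + n*(34 - 2*z) + 2*z^2 - 13*z + 6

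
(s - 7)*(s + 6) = s^2 - s - 42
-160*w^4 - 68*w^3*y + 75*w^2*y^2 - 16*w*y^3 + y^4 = (-8*w + y)*(-5*w + y)*(-4*w + y)*(w + y)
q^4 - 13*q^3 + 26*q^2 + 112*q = q*(q - 8)*(q - 7)*(q + 2)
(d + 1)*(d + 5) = d^2 + 6*d + 5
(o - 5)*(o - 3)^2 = o^3 - 11*o^2 + 39*o - 45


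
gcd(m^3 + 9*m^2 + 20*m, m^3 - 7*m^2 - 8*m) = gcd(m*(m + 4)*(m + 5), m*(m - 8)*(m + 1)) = m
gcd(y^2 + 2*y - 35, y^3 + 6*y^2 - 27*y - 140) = y^2 + 2*y - 35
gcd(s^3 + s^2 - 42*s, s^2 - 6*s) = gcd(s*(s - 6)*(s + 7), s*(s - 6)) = s^2 - 6*s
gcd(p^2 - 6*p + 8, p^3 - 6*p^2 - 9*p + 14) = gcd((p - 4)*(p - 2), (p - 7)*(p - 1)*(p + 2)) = 1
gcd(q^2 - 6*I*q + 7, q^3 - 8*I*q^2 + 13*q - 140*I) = q - 7*I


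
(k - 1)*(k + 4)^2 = k^3 + 7*k^2 + 8*k - 16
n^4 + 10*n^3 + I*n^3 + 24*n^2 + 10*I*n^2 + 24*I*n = n*(n + 4)*(n + 6)*(n + I)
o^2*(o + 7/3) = o^3 + 7*o^2/3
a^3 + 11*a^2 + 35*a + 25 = (a + 1)*(a + 5)^2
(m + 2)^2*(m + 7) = m^3 + 11*m^2 + 32*m + 28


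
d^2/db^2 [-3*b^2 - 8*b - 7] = -6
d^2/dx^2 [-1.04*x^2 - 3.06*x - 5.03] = -2.08000000000000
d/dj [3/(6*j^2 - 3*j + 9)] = (1 - 4*j)/(2*j^2 - j + 3)^2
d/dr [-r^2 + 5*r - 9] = 5 - 2*r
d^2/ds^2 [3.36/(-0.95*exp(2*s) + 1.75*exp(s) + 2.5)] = (3.36*(1.9*exp(s) - 1.75)*(3.8*exp(s) - 3.5)*exp(s) + (12.768*exp(s) - 5.88)*(-0.95*exp(2*s) + 1.75*exp(s) + 2.5))*exp(s)/(-0.95*exp(2*s) + 1.75*exp(s) + 2.5)^3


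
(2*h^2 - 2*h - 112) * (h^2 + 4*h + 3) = 2*h^4 + 6*h^3 - 114*h^2 - 454*h - 336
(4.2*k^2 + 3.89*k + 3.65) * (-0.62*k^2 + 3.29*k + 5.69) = -2.604*k^4 + 11.4062*k^3 + 34.4331*k^2 + 34.1426*k + 20.7685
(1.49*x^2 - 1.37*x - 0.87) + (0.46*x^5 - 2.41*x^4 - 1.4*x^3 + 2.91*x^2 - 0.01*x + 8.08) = 0.46*x^5 - 2.41*x^4 - 1.4*x^3 + 4.4*x^2 - 1.38*x + 7.21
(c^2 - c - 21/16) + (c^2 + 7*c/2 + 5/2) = 2*c^2 + 5*c/2 + 19/16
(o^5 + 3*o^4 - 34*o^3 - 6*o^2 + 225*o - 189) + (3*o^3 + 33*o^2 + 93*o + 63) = o^5 + 3*o^4 - 31*o^3 + 27*o^2 + 318*o - 126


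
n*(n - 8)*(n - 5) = n^3 - 13*n^2 + 40*n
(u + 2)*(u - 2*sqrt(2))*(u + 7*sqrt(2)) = u^3 + 2*u^2 + 5*sqrt(2)*u^2 - 28*u + 10*sqrt(2)*u - 56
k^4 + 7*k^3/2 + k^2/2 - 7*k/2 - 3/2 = (k - 1)*(k + 1/2)*(k + 1)*(k + 3)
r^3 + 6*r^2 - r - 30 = (r - 2)*(r + 3)*(r + 5)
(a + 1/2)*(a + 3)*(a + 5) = a^3 + 17*a^2/2 + 19*a + 15/2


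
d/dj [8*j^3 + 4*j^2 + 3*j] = 24*j^2 + 8*j + 3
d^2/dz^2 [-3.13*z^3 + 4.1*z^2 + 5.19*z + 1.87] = 8.2 - 18.78*z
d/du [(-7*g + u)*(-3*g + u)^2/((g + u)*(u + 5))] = (3*g - u)*((g + u)*(3*g - u)*(7*g - u) + (g + u)*(17*g - 3*u)*(u + 5) + (3*g - u)*(7*g - u)*(u + 5))/((g + u)^2*(u + 5)^2)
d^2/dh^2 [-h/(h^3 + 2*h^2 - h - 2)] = 2*(-h*(3*h^2 + 4*h - 1)^2 + (3*h^2 + h*(3*h + 2) + 4*h - 1)*(h^3 + 2*h^2 - h - 2))/(h^3 + 2*h^2 - h - 2)^3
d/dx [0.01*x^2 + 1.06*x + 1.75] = 0.02*x + 1.06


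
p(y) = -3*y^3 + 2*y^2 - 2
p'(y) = -9*y^2 + 4*y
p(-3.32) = 129.83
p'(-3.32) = -112.48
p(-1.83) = 23.08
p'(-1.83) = -37.46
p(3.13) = -74.40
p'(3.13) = -75.65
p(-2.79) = 78.72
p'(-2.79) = -81.22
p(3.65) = -121.24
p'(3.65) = -105.30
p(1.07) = -3.39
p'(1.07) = -6.02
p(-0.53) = -0.99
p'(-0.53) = -4.65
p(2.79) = -51.58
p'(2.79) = -58.90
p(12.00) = -4898.00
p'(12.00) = -1248.00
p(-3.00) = 97.00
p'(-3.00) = -93.00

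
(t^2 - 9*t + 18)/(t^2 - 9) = (t - 6)/(t + 3)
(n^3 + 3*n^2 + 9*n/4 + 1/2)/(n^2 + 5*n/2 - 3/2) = (4*n^3 + 12*n^2 + 9*n + 2)/(2*(2*n^2 + 5*n - 3))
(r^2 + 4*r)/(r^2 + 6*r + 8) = r/(r + 2)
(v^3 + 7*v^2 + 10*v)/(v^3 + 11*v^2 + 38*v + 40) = v/(v + 4)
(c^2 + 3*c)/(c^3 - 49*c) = (c + 3)/(c^2 - 49)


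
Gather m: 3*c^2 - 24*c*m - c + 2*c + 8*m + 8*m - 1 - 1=3*c^2 + c + m*(16 - 24*c) - 2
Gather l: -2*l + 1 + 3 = 4 - 2*l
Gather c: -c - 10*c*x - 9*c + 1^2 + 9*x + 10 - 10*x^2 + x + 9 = c*(-10*x - 10) - 10*x^2 + 10*x + 20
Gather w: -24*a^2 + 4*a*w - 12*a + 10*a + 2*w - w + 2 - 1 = -24*a^2 - 2*a + w*(4*a + 1) + 1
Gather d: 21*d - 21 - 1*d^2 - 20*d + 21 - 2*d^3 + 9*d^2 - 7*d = -2*d^3 + 8*d^2 - 6*d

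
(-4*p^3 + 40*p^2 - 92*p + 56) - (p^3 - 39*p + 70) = -5*p^3 + 40*p^2 - 53*p - 14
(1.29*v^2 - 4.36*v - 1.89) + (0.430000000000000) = 1.29*v^2 - 4.36*v - 1.46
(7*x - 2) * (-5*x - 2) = -35*x^2 - 4*x + 4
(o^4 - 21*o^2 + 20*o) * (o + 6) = o^5 + 6*o^4 - 21*o^3 - 106*o^2 + 120*o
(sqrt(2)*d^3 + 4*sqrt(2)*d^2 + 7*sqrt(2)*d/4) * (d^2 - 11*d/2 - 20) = sqrt(2)*d^5 - 3*sqrt(2)*d^4/2 - 161*sqrt(2)*d^3/4 - 717*sqrt(2)*d^2/8 - 35*sqrt(2)*d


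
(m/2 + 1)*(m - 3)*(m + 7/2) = m^3/2 + 5*m^2/4 - 19*m/4 - 21/2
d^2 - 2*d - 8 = (d - 4)*(d + 2)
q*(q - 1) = q^2 - q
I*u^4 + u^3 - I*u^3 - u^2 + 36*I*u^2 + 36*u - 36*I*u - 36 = (u - 6*I)*(u - I)*(u + 6*I)*(I*u - I)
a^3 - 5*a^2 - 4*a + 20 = (a - 5)*(a - 2)*(a + 2)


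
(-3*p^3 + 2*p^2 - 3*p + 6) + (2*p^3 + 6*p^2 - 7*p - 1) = -p^3 + 8*p^2 - 10*p + 5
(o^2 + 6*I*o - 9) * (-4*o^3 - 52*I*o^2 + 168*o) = -4*o^5 - 76*I*o^4 + 516*o^3 + 1476*I*o^2 - 1512*o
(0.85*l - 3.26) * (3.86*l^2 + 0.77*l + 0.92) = 3.281*l^3 - 11.9291*l^2 - 1.7282*l - 2.9992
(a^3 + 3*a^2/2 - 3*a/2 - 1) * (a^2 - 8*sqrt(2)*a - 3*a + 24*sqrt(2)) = a^5 - 8*sqrt(2)*a^4 - 3*a^4/2 - 6*a^3 + 12*sqrt(2)*a^3 + 7*a^2/2 + 48*sqrt(2)*a^2 - 28*sqrt(2)*a + 3*a - 24*sqrt(2)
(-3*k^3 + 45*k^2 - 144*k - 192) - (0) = -3*k^3 + 45*k^2 - 144*k - 192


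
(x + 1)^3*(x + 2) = x^4 + 5*x^3 + 9*x^2 + 7*x + 2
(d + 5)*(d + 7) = d^2 + 12*d + 35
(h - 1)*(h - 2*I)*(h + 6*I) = h^3 - h^2 + 4*I*h^2 + 12*h - 4*I*h - 12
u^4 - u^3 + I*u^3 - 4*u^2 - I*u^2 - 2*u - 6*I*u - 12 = (u - 3)*(u + 2)*(u - I)*(u + 2*I)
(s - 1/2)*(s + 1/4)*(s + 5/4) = s^3 + s^2 - 7*s/16 - 5/32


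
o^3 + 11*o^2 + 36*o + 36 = (o + 2)*(o + 3)*(o + 6)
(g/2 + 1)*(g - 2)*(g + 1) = g^3/2 + g^2/2 - 2*g - 2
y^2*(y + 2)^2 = y^4 + 4*y^3 + 4*y^2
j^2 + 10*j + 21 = (j + 3)*(j + 7)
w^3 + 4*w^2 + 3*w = w*(w + 1)*(w + 3)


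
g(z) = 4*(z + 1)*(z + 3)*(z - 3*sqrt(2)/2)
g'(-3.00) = 40.97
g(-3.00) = 0.00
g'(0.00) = -21.94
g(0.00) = -25.46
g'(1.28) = 16.96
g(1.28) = -32.84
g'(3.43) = 170.79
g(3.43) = 149.11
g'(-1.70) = -12.81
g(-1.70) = 13.91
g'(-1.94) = -5.94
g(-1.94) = 16.19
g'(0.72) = -4.90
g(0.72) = -35.86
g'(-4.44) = 147.89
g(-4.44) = -130.01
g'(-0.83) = -26.15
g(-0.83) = -4.35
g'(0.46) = -12.49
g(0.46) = -33.57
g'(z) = 4*(z + 1)*(z + 3) + 4*(z + 1)*(z - 3*sqrt(2)/2) + 4*(z + 3)*(z - 3*sqrt(2)/2) = 12*z^2 - 12*sqrt(2)*z + 32*z - 24*sqrt(2) + 12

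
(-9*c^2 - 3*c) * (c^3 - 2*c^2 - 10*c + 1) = -9*c^5 + 15*c^4 + 96*c^3 + 21*c^2 - 3*c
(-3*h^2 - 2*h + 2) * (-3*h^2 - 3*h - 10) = 9*h^4 + 15*h^3 + 30*h^2 + 14*h - 20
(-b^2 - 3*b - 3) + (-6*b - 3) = -b^2 - 9*b - 6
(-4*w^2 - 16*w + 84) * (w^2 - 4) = -4*w^4 - 16*w^3 + 100*w^2 + 64*w - 336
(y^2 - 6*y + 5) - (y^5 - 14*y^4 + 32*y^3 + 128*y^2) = -y^5 + 14*y^4 - 32*y^3 - 127*y^2 - 6*y + 5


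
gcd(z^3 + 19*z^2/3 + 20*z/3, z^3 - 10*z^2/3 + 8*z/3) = z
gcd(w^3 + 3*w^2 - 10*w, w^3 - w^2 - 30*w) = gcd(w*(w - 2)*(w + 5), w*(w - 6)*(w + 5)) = w^2 + 5*w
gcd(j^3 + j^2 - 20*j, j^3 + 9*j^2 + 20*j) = j^2 + 5*j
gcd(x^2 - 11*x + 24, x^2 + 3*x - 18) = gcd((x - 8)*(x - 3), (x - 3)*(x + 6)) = x - 3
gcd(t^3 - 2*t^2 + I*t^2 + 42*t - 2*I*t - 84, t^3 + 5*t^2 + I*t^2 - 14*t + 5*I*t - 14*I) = t - 2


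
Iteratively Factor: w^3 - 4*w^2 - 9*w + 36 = (w - 3)*(w^2 - w - 12) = (w - 4)*(w - 3)*(w + 3)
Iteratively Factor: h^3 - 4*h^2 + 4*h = (h)*(h^2 - 4*h + 4) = h*(h - 2)*(h - 2)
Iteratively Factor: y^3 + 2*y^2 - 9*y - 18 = (y - 3)*(y^2 + 5*y + 6) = (y - 3)*(y + 2)*(y + 3)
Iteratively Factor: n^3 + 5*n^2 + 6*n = (n)*(n^2 + 5*n + 6) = n*(n + 3)*(n + 2)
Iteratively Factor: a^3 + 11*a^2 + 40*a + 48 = (a + 4)*(a^2 + 7*a + 12) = (a + 3)*(a + 4)*(a + 4)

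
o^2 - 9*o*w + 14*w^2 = (o - 7*w)*(o - 2*w)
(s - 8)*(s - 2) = s^2 - 10*s + 16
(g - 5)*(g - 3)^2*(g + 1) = g^4 - 10*g^3 + 28*g^2 - 6*g - 45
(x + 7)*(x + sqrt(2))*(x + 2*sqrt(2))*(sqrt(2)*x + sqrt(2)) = sqrt(2)*x^4 + 6*x^3 + 8*sqrt(2)*x^3 + 11*sqrt(2)*x^2 + 48*x^2 + 42*x + 32*sqrt(2)*x + 28*sqrt(2)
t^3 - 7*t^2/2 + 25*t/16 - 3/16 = (t - 3)*(t - 1/4)^2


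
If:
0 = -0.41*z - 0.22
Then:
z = -0.54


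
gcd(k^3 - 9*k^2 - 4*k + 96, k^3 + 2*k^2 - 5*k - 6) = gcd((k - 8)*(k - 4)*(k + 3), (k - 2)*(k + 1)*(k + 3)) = k + 3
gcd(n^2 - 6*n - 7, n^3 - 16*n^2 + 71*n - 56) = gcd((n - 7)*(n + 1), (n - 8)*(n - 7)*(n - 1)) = n - 7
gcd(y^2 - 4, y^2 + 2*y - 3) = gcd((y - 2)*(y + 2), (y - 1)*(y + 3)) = 1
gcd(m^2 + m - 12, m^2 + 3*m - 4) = m + 4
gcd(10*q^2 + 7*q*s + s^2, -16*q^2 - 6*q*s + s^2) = 2*q + s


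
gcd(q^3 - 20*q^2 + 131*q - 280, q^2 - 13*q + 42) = q - 7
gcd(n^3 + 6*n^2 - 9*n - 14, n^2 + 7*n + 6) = n + 1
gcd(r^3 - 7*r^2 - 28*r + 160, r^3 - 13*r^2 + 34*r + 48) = r - 8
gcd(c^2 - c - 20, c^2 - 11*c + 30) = c - 5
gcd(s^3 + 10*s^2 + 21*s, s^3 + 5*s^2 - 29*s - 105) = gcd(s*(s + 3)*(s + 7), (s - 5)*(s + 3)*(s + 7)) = s^2 + 10*s + 21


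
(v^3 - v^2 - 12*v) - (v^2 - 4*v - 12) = v^3 - 2*v^2 - 8*v + 12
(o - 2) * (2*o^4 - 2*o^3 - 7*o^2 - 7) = 2*o^5 - 6*o^4 - 3*o^3 + 14*o^2 - 7*o + 14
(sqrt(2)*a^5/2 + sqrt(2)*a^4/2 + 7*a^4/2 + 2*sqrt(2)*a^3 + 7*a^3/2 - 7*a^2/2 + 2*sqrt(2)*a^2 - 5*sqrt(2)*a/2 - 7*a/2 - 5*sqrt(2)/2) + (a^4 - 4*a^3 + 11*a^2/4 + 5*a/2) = sqrt(2)*a^5/2 + sqrt(2)*a^4/2 + 9*a^4/2 - a^3/2 + 2*sqrt(2)*a^3 - 3*a^2/4 + 2*sqrt(2)*a^2 - 5*sqrt(2)*a/2 - a - 5*sqrt(2)/2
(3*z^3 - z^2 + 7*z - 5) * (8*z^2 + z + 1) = 24*z^5 - 5*z^4 + 58*z^3 - 34*z^2 + 2*z - 5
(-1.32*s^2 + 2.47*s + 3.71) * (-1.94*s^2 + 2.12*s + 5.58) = 2.5608*s^4 - 7.5902*s^3 - 9.3266*s^2 + 21.6478*s + 20.7018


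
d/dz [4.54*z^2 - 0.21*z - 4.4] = 9.08*z - 0.21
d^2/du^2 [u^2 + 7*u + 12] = 2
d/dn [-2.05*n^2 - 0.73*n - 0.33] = -4.1*n - 0.73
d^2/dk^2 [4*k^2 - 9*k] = 8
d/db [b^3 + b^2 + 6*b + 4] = 3*b^2 + 2*b + 6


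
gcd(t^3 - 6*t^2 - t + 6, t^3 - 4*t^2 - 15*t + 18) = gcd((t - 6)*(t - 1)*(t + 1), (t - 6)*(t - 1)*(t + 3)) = t^2 - 7*t + 6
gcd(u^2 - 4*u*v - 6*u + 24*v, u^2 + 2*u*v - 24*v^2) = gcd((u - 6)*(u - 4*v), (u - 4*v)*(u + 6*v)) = u - 4*v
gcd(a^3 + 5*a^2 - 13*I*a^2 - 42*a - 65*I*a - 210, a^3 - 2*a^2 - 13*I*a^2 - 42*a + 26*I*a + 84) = a^2 - 13*I*a - 42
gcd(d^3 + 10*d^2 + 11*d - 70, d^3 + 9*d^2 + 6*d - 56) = d^2 + 5*d - 14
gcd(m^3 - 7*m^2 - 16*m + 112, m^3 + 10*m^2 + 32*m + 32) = m + 4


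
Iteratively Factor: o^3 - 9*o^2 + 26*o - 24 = (o - 2)*(o^2 - 7*o + 12) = (o - 4)*(o - 2)*(o - 3)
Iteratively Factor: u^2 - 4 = (u + 2)*(u - 2)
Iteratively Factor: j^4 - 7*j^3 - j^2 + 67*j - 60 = (j - 1)*(j^3 - 6*j^2 - 7*j + 60) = (j - 4)*(j - 1)*(j^2 - 2*j - 15) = (j - 4)*(j - 1)*(j + 3)*(j - 5)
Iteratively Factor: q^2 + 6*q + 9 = (q + 3)*(q + 3)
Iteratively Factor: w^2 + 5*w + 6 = (w + 3)*(w + 2)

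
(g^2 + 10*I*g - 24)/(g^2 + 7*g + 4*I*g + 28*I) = (g + 6*I)/(g + 7)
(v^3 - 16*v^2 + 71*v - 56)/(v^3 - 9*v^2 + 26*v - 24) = (v^3 - 16*v^2 + 71*v - 56)/(v^3 - 9*v^2 + 26*v - 24)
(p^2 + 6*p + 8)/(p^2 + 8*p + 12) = (p + 4)/(p + 6)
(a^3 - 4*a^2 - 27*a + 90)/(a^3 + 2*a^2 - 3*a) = (a^3 - 4*a^2 - 27*a + 90)/(a*(a^2 + 2*a - 3))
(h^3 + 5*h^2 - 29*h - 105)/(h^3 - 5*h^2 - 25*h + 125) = (h^2 + 10*h + 21)/(h^2 - 25)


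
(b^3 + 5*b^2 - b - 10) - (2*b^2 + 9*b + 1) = b^3 + 3*b^2 - 10*b - 11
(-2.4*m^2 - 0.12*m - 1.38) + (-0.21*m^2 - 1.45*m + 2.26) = -2.61*m^2 - 1.57*m + 0.88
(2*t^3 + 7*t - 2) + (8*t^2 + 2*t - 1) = 2*t^3 + 8*t^2 + 9*t - 3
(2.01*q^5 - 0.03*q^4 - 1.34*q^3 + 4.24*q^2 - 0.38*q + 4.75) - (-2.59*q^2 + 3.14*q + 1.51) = 2.01*q^5 - 0.03*q^4 - 1.34*q^3 + 6.83*q^2 - 3.52*q + 3.24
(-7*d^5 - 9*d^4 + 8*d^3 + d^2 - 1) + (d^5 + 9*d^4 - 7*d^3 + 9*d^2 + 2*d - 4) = -6*d^5 + d^3 + 10*d^2 + 2*d - 5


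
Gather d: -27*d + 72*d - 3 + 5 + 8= 45*d + 10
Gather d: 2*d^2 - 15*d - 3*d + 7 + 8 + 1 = 2*d^2 - 18*d + 16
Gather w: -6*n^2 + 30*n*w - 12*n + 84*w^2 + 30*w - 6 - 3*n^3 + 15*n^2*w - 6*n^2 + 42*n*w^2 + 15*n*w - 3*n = -3*n^3 - 12*n^2 - 15*n + w^2*(42*n + 84) + w*(15*n^2 + 45*n + 30) - 6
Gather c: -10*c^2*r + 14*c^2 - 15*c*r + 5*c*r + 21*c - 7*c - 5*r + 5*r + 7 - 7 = c^2*(14 - 10*r) + c*(14 - 10*r)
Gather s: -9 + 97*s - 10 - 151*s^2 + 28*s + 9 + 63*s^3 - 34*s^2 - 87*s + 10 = 63*s^3 - 185*s^2 + 38*s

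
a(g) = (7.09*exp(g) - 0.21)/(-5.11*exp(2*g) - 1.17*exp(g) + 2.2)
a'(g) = (7.09*exp(g) - 0.21)*(10.22*exp(2*g) + 1.17*exp(g))/(-5.11*exp(2*g) - 1.17*exp(g) + 2.2)^2 + 7.09*exp(g)/(-5.11*exp(2*g) - 1.17*exp(g) + 2.2)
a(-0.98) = 2.35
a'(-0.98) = 6.80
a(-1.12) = 1.65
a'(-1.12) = 3.72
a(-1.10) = 1.73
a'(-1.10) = 4.01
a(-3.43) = 0.01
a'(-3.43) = 0.11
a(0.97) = -0.51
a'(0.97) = 0.52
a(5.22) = -0.01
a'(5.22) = 0.01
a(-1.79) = 0.52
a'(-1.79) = 0.77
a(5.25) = -0.01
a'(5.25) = 0.01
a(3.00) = -0.07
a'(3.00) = 0.07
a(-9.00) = -0.10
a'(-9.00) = 0.00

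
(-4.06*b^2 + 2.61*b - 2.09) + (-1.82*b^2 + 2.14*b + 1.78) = -5.88*b^2 + 4.75*b - 0.31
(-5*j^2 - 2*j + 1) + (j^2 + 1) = -4*j^2 - 2*j + 2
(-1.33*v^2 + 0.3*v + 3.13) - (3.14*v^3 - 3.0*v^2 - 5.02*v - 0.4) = -3.14*v^3 + 1.67*v^2 + 5.32*v + 3.53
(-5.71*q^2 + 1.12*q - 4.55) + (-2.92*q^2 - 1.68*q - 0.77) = -8.63*q^2 - 0.56*q - 5.32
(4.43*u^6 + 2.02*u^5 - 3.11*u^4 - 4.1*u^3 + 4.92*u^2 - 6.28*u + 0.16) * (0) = 0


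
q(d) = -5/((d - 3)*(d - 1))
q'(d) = 5/((d - 3)*(d - 1)^2) + 5/((d - 3)^2*(d - 1)) = 10*(d - 2)/((d - 3)^2*(d - 1)^2)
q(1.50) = 6.67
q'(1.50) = -8.89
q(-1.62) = -0.41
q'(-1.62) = -0.25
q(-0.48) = -0.97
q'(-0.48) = -0.93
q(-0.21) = -1.29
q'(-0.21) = -1.46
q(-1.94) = -0.34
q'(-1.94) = -0.19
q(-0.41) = -1.04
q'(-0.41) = -1.04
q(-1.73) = -0.39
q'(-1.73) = -0.22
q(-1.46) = -0.46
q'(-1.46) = -0.29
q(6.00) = -0.33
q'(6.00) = 0.18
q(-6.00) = -0.08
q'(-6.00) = -0.02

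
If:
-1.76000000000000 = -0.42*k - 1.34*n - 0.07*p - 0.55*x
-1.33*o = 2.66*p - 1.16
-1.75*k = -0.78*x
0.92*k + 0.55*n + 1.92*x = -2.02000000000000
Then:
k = 0.445714285714286*x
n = -4.23646753246753*x - 3.67272727272727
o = -141.1333283859*x - 190.026520847573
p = 70.5666641929499*x + 95.4493506493506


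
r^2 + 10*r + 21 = (r + 3)*(r + 7)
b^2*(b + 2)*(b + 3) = b^4 + 5*b^3 + 6*b^2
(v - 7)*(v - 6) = v^2 - 13*v + 42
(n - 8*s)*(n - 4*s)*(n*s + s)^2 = n^4*s^2 - 12*n^3*s^3 + 2*n^3*s^2 + 32*n^2*s^4 - 24*n^2*s^3 + n^2*s^2 + 64*n*s^4 - 12*n*s^3 + 32*s^4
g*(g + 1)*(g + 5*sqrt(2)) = g^3 + g^2 + 5*sqrt(2)*g^2 + 5*sqrt(2)*g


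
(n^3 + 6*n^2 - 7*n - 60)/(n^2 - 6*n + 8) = (n^3 + 6*n^2 - 7*n - 60)/(n^2 - 6*n + 8)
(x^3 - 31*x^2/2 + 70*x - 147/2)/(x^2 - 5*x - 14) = (2*x^2 - 17*x + 21)/(2*(x + 2))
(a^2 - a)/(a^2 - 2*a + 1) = a/(a - 1)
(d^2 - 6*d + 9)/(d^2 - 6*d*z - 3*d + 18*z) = (3 - d)/(-d + 6*z)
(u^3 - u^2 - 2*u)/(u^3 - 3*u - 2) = u/(u + 1)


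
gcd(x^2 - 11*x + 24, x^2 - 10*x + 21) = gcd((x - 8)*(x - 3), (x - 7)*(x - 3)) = x - 3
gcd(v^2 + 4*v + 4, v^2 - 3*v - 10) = v + 2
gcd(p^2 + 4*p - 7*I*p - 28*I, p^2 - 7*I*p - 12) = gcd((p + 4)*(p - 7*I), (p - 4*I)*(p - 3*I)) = 1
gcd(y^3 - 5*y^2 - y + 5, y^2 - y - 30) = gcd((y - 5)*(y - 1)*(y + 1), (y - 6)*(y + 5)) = 1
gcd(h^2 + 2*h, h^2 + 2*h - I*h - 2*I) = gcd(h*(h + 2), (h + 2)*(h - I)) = h + 2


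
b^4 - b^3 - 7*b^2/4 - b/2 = b*(b - 2)*(b + 1/2)^2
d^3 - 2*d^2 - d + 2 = (d - 2)*(d - 1)*(d + 1)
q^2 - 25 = (q - 5)*(q + 5)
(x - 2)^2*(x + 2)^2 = x^4 - 8*x^2 + 16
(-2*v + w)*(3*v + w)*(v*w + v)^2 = -6*v^4*w^2 - 12*v^4*w - 6*v^4 + v^3*w^3 + 2*v^3*w^2 + v^3*w + v^2*w^4 + 2*v^2*w^3 + v^2*w^2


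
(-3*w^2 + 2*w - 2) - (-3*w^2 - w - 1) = 3*w - 1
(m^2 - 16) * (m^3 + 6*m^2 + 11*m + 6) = m^5 + 6*m^4 - 5*m^3 - 90*m^2 - 176*m - 96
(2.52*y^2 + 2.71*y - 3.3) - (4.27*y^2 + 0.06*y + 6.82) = -1.75*y^2 + 2.65*y - 10.12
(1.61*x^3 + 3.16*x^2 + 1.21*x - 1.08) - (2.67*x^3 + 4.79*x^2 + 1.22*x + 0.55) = -1.06*x^3 - 1.63*x^2 - 0.01*x - 1.63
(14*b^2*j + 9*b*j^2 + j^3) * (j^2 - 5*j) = 14*b^2*j^3 - 70*b^2*j^2 + 9*b*j^4 - 45*b*j^3 + j^5 - 5*j^4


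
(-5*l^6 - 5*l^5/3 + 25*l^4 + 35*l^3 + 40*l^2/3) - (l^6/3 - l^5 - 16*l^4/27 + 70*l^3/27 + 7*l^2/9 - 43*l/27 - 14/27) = -16*l^6/3 - 2*l^5/3 + 691*l^4/27 + 875*l^3/27 + 113*l^2/9 + 43*l/27 + 14/27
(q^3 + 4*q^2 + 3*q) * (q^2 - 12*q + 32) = q^5 - 8*q^4 - 13*q^3 + 92*q^2 + 96*q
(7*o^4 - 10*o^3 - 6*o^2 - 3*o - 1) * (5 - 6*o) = -42*o^5 + 95*o^4 - 14*o^3 - 12*o^2 - 9*o - 5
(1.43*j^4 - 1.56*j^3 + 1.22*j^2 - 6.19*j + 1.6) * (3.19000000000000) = 4.5617*j^4 - 4.9764*j^3 + 3.8918*j^2 - 19.7461*j + 5.104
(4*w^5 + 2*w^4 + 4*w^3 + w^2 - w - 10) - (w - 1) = 4*w^5 + 2*w^4 + 4*w^3 + w^2 - 2*w - 9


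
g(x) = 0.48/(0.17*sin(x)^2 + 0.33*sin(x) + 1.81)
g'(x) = 0.48*(-0.34*sin(x)*cos(x) - 0.33*cos(x))/(0.17*sin(x)^2 + 0.33*sin(x) + 1.81)^2 = -(0.1632*sin(x) + 0.1584)*cos(x)/(0.17*sin(x)^2 + 0.33*sin(x) + 1.81)^2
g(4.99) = 0.29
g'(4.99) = -0.00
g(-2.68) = 0.28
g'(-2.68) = 0.03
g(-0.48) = 0.28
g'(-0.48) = -0.03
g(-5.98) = 0.25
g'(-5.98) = -0.05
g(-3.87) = 0.23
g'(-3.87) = 0.04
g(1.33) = 0.21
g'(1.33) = -0.01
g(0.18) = 0.26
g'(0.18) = -0.05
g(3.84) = 0.29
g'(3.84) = 0.01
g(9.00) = 0.24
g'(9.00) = 0.05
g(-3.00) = 0.27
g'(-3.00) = 0.04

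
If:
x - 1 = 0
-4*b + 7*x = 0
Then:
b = 7/4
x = 1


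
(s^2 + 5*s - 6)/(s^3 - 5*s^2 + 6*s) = (s^2 + 5*s - 6)/(s*(s^2 - 5*s + 6))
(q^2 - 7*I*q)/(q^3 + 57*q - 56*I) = q/(q^2 + 7*I*q + 8)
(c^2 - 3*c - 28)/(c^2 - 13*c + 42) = (c + 4)/(c - 6)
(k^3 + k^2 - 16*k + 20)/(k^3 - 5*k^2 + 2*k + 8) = (k^2 + 3*k - 10)/(k^2 - 3*k - 4)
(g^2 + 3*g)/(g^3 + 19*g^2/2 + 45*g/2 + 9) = 2*g/(2*g^2 + 13*g + 6)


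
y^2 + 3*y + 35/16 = (y + 5/4)*(y + 7/4)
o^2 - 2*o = o*(o - 2)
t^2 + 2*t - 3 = (t - 1)*(t + 3)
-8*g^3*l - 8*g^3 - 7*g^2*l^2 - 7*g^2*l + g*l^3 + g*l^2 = (-8*g + l)*(g + l)*(g*l + g)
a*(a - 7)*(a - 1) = a^3 - 8*a^2 + 7*a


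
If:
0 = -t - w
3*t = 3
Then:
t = 1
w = -1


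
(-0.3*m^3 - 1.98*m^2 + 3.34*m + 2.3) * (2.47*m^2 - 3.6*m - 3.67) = -0.741*m^5 - 3.8106*m^4 + 16.4788*m^3 + 0.9236*m^2 - 20.5378*m - 8.441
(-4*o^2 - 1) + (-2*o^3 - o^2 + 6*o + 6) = -2*o^3 - 5*o^2 + 6*o + 5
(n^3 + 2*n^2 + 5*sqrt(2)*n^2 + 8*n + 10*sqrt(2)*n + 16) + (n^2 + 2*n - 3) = n^3 + 3*n^2 + 5*sqrt(2)*n^2 + 10*n + 10*sqrt(2)*n + 13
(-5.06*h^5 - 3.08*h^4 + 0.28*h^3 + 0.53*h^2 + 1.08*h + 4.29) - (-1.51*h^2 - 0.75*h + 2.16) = -5.06*h^5 - 3.08*h^4 + 0.28*h^3 + 2.04*h^2 + 1.83*h + 2.13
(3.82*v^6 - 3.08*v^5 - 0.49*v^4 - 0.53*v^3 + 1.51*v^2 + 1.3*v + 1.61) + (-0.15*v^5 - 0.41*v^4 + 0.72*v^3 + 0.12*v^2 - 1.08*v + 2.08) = 3.82*v^6 - 3.23*v^5 - 0.9*v^4 + 0.19*v^3 + 1.63*v^2 + 0.22*v + 3.69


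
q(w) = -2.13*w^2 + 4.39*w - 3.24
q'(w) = 4.39 - 4.26*w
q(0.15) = -2.63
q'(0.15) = 3.75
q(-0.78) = -7.96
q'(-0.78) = 7.71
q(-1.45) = -14.08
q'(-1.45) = 10.57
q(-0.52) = -6.10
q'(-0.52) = 6.61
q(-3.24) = -39.82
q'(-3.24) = 18.19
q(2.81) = -7.72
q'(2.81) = -7.58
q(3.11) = -10.19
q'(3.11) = -8.86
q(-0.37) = -5.16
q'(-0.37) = 5.97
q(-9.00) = -215.28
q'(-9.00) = 42.73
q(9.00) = -136.26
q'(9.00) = -33.95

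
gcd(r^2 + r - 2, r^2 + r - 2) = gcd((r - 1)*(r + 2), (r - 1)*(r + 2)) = r^2 + r - 2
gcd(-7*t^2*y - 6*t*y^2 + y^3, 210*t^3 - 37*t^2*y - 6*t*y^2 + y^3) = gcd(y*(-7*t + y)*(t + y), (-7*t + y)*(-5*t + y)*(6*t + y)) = -7*t + y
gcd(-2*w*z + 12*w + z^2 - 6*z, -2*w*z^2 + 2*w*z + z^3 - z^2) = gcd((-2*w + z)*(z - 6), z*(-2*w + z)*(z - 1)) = -2*w + z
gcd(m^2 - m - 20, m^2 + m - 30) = m - 5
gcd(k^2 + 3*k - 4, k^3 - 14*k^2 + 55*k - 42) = k - 1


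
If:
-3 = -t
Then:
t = 3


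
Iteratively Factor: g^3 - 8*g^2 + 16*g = (g)*(g^2 - 8*g + 16) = g*(g - 4)*(g - 4)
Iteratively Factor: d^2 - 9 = (d + 3)*(d - 3)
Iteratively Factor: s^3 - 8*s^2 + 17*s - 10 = (s - 2)*(s^2 - 6*s + 5) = (s - 2)*(s - 1)*(s - 5)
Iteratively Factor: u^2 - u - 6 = (u + 2)*(u - 3)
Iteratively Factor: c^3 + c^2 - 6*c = (c - 2)*(c^2 + 3*c) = (c - 2)*(c + 3)*(c)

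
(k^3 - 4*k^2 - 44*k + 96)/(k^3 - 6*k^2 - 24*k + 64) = (k + 6)/(k + 4)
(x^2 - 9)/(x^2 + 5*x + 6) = (x - 3)/(x + 2)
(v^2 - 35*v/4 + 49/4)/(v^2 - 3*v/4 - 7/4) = (v - 7)/(v + 1)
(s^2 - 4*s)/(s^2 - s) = (s - 4)/(s - 1)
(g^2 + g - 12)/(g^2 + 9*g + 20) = (g - 3)/(g + 5)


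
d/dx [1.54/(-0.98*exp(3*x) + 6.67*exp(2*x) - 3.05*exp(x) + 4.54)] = (4.5276*exp(2*x) - 20.5436*exp(x) + 4.697)*exp(x)/(0.98*exp(3*x) - 6.67*exp(2*x) + 3.05*exp(x) - 4.54)^2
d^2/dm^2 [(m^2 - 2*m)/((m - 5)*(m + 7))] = 2*(-4*m^3 + 105*m^2 - 210*m + 1085)/(m^6 + 6*m^5 - 93*m^4 - 412*m^3 + 3255*m^2 + 7350*m - 42875)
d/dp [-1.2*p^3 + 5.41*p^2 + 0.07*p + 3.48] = -3.6*p^2 + 10.82*p + 0.07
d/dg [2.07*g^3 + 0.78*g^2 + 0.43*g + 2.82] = 6.21*g^2 + 1.56*g + 0.43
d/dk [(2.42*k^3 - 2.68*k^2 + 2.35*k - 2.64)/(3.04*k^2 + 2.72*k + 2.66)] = (7.3568*k^4 + 13.1648*k^3 + 4.878*k^2 + 1.7936*k + 13.4318)/(9.2416*k^4 + 16.5376*k^3 + 23.5712*k^2 + 14.4704*k + 7.0756)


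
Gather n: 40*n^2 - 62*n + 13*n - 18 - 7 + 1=40*n^2 - 49*n - 24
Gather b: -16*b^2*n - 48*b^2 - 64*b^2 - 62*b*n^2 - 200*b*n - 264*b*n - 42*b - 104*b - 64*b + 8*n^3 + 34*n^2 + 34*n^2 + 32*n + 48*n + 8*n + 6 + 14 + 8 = b^2*(-16*n - 112) + b*(-62*n^2 - 464*n - 210) + 8*n^3 + 68*n^2 + 88*n + 28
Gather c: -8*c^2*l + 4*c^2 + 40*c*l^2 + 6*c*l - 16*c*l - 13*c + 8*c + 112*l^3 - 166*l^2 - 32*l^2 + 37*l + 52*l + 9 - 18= c^2*(4 - 8*l) + c*(40*l^2 - 10*l - 5) + 112*l^3 - 198*l^2 + 89*l - 9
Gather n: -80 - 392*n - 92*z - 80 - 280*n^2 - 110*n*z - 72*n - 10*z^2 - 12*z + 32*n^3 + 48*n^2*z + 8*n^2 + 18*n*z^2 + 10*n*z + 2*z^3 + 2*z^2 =32*n^3 + n^2*(48*z - 272) + n*(18*z^2 - 100*z - 464) + 2*z^3 - 8*z^2 - 104*z - 160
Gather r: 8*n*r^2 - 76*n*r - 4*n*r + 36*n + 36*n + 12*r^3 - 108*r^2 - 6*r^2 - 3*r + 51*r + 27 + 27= 72*n + 12*r^3 + r^2*(8*n - 114) + r*(48 - 80*n) + 54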